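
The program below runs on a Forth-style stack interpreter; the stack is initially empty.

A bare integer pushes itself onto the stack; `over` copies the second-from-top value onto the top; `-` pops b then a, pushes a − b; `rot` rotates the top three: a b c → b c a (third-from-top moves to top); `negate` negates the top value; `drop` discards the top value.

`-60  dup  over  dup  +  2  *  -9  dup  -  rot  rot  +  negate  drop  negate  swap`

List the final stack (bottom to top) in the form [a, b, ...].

[0, -60]

-60    → -60
dup    → -60 -60
over   → -60 -60 -60
dup    → -60 -60 -60 -60
+      → -60 -60 -120
2      → -60 -60 -120 2
*      → -60 -60 -240
-9     → -60 -60 -240 -9
dup    → -60 -60 -240 -9 -9
-      → -60 -60 -240 0
rot    → -60 -240 0 -60
rot    → -60 0 -60 -240
+      → -60 0 -300
negate → -60 0 300
drop   → -60 0
negate → -60 0
swap   → 0 -60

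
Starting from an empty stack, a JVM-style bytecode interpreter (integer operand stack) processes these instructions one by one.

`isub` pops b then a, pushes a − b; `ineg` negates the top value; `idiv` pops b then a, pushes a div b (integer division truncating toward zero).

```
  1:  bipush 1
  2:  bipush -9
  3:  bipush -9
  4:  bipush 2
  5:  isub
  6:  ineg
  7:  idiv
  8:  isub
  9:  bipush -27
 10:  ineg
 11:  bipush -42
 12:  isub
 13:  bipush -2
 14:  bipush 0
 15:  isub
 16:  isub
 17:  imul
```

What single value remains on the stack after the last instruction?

71

bipush 1   : [1]
bipush -9  : [1, -9]
bipush -9  : [1, -9, -9]
bipush 2   : [1, -9, -9, 2]
isub       : [1, -9, -11]
ineg       : [1, -9, 11]
idiv       : [1, 0]
isub       : [1]
bipush -27 : [1, -27]
ineg       : [1, 27]
bipush -42 : [1, 27, -42]
isub       : [1, 69]
bipush -2  : [1, 69, -2]
bipush 0   : [1, 69, -2, 0]
isub       : [1, 69, -2]
isub       : [1, 71]
imul       : [71]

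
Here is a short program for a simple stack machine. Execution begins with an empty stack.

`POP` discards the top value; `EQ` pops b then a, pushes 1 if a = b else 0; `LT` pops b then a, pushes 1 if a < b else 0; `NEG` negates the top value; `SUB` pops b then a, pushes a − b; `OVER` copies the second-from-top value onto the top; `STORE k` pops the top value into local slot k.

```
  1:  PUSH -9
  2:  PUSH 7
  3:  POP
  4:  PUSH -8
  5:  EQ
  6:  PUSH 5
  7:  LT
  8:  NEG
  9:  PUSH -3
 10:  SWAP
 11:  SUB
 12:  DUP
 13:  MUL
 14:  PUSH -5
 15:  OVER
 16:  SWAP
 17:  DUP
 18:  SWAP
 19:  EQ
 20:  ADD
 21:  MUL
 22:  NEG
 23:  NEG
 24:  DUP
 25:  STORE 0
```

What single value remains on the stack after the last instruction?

PUSH -9 → -9
PUSH 7  → -9 7
POP     → -9
PUSH -8 → -9 -8
EQ      → 0
PUSH 5  → 0 5
LT      → 1
NEG     → -1
PUSH -3 → -1 -3
SWAP    → -3 -1
SUB     → -2
DUP     → -2 -2
MUL     → 4
PUSH -5 → 4 -5
OVER    → 4 -5 4
SWAP    → 4 4 -5
DUP     → 4 4 -5 -5
SWAP    → 4 4 -5 -5
EQ      → 4 4 1
ADD     → 4 5
MUL     → 20
NEG     → -20
NEG     → 20
DUP     → 20 20
STORE 0 → 20

20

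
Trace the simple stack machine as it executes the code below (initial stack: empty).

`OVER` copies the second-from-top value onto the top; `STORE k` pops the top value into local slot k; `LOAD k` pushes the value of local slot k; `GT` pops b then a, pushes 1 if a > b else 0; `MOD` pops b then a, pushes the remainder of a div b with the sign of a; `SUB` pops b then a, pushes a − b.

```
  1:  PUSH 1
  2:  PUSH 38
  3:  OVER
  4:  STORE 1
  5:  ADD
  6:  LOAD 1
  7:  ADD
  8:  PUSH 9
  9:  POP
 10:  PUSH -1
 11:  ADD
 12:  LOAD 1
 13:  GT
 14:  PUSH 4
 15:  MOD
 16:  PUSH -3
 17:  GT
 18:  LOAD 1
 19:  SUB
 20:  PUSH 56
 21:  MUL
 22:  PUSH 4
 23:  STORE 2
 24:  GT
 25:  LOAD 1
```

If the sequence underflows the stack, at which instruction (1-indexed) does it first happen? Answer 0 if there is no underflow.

24

PUSH 1  -> [1]
PUSH 38 -> [1, 38]
OVER    -> [1, 38, 1]
STORE 1 -> [1, 38]
ADD     -> [39]
LOAD 1  -> [39, 1]
ADD     -> [40]
PUSH 9  -> [40, 9]
POP     -> [40]
PUSH -1 -> [40, -1]
ADD     -> [39]
LOAD 1  -> [39, 1]
GT      -> [1]
PUSH 4  -> [1, 4]
MOD     -> [1]
PUSH -3 -> [1, -3]
GT      -> [1]
LOAD 1  -> [1, 1]
SUB     -> [0]
PUSH 56 -> [0, 56]
MUL     -> [0]
PUSH 4  -> [0, 4]
STORE 2 -> [0]
GT  — needs 2 operands, stack has 1 → underflow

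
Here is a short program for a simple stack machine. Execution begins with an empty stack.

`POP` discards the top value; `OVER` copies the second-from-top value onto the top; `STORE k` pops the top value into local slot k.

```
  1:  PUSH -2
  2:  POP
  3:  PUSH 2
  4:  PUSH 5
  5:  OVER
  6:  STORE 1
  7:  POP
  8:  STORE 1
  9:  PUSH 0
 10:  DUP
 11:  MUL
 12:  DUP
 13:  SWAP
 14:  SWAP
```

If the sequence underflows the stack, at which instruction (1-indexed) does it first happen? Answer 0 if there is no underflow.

PUSH -2 -> [-2]
POP     -> []
PUSH 2  -> [2]
PUSH 5  -> [2, 5]
OVER    -> [2, 5, 2]
STORE 1 -> [2, 5]
POP     -> [2]
STORE 1 -> []
PUSH 0  -> [0]
DUP     -> [0, 0]
MUL     -> [0]
DUP     -> [0, 0]
SWAP    -> [0, 0]
SWAP    -> [0, 0]

0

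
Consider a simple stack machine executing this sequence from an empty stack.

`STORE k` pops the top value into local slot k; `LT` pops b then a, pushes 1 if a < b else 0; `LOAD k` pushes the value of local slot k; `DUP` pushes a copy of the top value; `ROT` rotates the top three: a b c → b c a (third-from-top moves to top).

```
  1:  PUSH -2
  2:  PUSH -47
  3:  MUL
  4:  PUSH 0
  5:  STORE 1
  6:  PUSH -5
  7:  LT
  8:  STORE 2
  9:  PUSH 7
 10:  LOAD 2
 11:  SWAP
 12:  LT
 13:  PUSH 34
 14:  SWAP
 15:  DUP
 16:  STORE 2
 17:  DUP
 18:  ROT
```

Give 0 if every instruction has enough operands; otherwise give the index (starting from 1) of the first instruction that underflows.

PUSH -2   [-2]
PUSH -47  [-2, -47]
MUL       [94]
PUSH 0    [94, 0]
STORE 1   [94]
PUSH -5   [94, -5]
LT        [0]
STORE 2   []
PUSH 7    [7]
LOAD 2    [7, 0]
SWAP      [0, 7]
LT        [1]
PUSH 34   [1, 34]
SWAP      [34, 1]
DUP       [34, 1, 1]
STORE 2   [34, 1]
DUP       [34, 1, 1]
ROT       [1, 1, 34]

0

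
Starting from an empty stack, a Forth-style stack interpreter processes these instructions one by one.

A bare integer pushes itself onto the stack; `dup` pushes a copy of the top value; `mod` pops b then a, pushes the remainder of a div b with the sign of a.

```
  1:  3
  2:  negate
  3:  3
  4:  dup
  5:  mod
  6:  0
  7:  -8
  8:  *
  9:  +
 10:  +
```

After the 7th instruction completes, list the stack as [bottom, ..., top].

[-3, 0, 0, -8]

3      : [3]
negate : [-3]
3      : [-3, 3]
dup    : [-3, 3, 3]
mod    : [-3, 0]
0      : [-3, 0, 0]
-8     : [-3, 0, 0, -8]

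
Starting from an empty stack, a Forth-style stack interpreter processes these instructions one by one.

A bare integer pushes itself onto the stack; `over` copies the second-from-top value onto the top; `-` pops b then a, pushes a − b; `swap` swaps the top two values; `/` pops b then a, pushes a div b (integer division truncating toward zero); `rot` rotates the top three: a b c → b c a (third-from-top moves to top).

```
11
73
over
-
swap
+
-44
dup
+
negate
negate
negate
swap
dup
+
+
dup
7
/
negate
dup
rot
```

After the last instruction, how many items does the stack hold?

3

11     -> 11
73     -> 11 73
over   -> 11 73 11
-      -> 11 62
swap   -> 62 11
+      -> 73
-44    -> 73 -44
dup    -> 73 -44 -44
+      -> 73 -88
negate -> 73 88
negate -> 73 -88
negate -> 73 88
swap   -> 88 73
dup    -> 88 73 73
+      -> 88 146
+      -> 234
dup    -> 234 234
7      -> 234 234 7
/      -> 234 33
negate -> 234 -33
dup    -> 234 -33 -33
rot    -> -33 -33 234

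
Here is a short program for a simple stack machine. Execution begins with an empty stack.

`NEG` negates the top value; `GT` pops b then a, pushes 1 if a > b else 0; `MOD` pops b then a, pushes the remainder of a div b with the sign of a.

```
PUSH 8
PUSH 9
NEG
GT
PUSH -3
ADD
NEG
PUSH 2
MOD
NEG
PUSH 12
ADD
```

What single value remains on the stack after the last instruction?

12

PUSH 8  → 8
PUSH 9  → 8 9
NEG     → 8 -9
GT      → 1
PUSH -3 → 1 -3
ADD     → -2
NEG     → 2
PUSH 2  → 2 2
MOD     → 0
NEG     → 0
PUSH 12 → 0 12
ADD     → 12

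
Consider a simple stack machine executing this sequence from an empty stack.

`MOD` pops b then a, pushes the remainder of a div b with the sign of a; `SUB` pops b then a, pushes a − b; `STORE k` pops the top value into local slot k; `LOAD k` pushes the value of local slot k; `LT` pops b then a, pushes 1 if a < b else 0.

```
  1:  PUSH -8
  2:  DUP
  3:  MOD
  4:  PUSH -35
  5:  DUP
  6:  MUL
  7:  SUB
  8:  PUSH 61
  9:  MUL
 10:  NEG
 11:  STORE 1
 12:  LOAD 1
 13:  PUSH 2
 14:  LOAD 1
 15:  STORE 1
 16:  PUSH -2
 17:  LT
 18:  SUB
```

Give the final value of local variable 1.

PUSH -8   -8
DUP       -8 -8
MOD       0
PUSH -35  0 -35
DUP       0 -35 -35
MUL       0 1225
SUB       -1225
PUSH 61   -1225 61
MUL       -74725
NEG       74725
STORE 1   (empty)
LOAD 1    74725
PUSH 2    74725 2
LOAD 1    74725 2 74725
STORE 1   74725 2
PUSH -2   74725 2 -2
LT        74725 0
SUB       74725

74725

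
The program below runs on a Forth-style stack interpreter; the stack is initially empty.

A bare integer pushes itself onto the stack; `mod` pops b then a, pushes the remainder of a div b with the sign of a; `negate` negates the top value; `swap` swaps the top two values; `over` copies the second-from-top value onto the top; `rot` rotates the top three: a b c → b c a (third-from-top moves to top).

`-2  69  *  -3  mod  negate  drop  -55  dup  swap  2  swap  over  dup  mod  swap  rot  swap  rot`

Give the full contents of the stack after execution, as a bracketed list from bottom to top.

-2      -2
69      -2 69
*       -138
-3      -138 -3
mod     0
negate  0
drop    (empty)
-55     -55
dup     -55 -55
swap    -55 -55
2       -55 -55 2
swap    -55 2 -55
over    -55 2 -55 2
dup     -55 2 -55 2 2
mod     -55 2 -55 0
swap    -55 2 0 -55
rot     -55 0 -55 2
swap    -55 0 2 -55
rot     -55 2 -55 0

[-55, 2, -55, 0]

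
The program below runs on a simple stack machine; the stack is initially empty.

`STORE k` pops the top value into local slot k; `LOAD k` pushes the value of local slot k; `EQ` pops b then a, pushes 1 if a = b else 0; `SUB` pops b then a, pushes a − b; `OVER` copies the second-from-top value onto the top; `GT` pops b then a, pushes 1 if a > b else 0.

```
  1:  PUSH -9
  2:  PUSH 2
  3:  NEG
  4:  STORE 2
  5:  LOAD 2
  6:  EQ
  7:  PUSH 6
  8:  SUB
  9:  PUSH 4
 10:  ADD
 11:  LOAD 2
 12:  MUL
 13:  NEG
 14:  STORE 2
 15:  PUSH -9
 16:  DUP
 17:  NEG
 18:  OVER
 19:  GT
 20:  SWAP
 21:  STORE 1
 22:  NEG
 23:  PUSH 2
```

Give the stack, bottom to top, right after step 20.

PUSH -9  [-9]
PUSH 2   [-9, 2]
NEG      [-9, -2]
STORE 2  [-9]
LOAD 2   [-9, -2]
EQ       [0]
PUSH 6   [0, 6]
SUB      [-6]
PUSH 4   [-6, 4]
ADD      [-2]
LOAD 2   [-2, -2]
MUL      [4]
NEG      [-4]
STORE 2  []
PUSH -9  [-9]
DUP      [-9, -9]
NEG      [-9, 9]
OVER     [-9, 9, -9]
GT       [-9, 1]
SWAP     [1, -9]

[1, -9]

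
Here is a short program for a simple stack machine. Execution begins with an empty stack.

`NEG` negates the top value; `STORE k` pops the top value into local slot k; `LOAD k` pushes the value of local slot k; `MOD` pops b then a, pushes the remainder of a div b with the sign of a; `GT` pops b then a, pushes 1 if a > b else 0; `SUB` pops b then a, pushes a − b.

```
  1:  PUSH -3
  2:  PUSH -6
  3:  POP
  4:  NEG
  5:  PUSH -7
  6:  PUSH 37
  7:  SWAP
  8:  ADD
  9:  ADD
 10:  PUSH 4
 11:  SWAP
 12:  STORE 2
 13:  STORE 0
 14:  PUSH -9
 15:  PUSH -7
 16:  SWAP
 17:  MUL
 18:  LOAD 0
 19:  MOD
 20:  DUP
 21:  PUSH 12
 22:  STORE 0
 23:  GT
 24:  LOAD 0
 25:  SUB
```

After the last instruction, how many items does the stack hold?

PUSH -3  [-3]
PUSH -6  [-3, -6]
POP      [-3]
NEG      [3]
PUSH -7  [3, -7]
PUSH 37  [3, -7, 37]
SWAP     [3, 37, -7]
ADD      [3, 30]
ADD      [33]
PUSH 4   [33, 4]
SWAP     [4, 33]
STORE 2  [4]
STORE 0  []
PUSH -9  [-9]
PUSH -7  [-9, -7]
SWAP     [-7, -9]
MUL      [63]
LOAD 0   [63, 4]
MOD      [3]
DUP      [3, 3]
PUSH 12  [3, 3, 12]
STORE 0  [3, 3]
GT       [0]
LOAD 0   [0, 12]
SUB      [-12]

1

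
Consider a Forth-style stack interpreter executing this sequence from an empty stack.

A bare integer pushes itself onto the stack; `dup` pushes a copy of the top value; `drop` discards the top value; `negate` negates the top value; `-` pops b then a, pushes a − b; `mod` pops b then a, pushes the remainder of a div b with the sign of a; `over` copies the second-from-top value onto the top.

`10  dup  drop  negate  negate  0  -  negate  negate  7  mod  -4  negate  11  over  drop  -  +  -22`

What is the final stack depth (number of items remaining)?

2

10     -> 10
dup    -> 10 10
drop   -> 10
negate -> -10
negate -> 10
0      -> 10 0
-      -> 10
negate -> -10
negate -> 10
7      -> 10 7
mod    -> 3
-4     -> 3 -4
negate -> 3 4
11     -> 3 4 11
over   -> 3 4 11 4
drop   -> 3 4 11
-      -> 3 -7
+      -> -4
-22    -> -4 -22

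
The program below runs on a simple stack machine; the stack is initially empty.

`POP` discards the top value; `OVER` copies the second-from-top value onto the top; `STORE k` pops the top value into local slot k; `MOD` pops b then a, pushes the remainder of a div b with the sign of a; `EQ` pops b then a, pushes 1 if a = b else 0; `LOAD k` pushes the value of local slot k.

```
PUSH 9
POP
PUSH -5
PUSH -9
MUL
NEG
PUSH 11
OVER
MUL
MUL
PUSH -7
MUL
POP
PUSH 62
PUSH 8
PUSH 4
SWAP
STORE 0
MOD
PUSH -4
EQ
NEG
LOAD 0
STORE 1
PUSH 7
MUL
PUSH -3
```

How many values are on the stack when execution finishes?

2

PUSH 9  -> 9
POP     -> (empty)
PUSH -5 -> -5
PUSH -9 -> -5 -9
MUL     -> 45
NEG     -> -45
PUSH 11 -> -45 11
OVER    -> -45 11 -45
MUL     -> -45 -495
MUL     -> 22275
PUSH -7 -> 22275 -7
MUL     -> -155925
POP     -> (empty)
PUSH 62 -> 62
PUSH 8  -> 62 8
PUSH 4  -> 62 8 4
SWAP    -> 62 4 8
STORE 0 -> 62 4
MOD     -> 2
PUSH -4 -> 2 -4
EQ      -> 0
NEG     -> 0
LOAD 0  -> 0 8
STORE 1 -> 0
PUSH 7  -> 0 7
MUL     -> 0
PUSH -3 -> 0 -3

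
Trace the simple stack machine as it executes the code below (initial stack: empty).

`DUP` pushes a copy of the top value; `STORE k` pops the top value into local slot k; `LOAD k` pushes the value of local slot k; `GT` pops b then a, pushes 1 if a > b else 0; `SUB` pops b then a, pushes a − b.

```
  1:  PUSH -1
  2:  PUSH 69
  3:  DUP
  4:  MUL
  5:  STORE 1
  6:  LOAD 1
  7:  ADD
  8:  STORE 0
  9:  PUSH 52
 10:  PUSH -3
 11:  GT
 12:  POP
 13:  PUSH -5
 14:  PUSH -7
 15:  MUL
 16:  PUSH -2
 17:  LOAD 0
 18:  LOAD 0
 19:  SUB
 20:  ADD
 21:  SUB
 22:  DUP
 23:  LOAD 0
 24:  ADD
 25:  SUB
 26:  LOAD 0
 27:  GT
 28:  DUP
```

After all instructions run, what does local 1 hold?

PUSH -1 → -1
PUSH 69 → -1 69
DUP     → -1 69 69
MUL     → -1 4761
STORE 1 → -1
LOAD 1  → -1 4761
ADD     → 4760
STORE 0 → (empty)
PUSH 52 → 52
PUSH -3 → 52 -3
GT      → 1
POP     → (empty)
PUSH -5 → -5
PUSH -7 → -5 -7
MUL     → 35
PUSH -2 → 35 -2
LOAD 0  → 35 -2 4760
LOAD 0  → 35 -2 4760 4760
SUB     → 35 -2 0
ADD     → 35 -2
SUB     → 37
DUP     → 37 37
LOAD 0  → 37 37 4760
ADD     → 37 4797
SUB     → -4760
LOAD 0  → -4760 4760
GT      → 0
DUP     → 0 0

4761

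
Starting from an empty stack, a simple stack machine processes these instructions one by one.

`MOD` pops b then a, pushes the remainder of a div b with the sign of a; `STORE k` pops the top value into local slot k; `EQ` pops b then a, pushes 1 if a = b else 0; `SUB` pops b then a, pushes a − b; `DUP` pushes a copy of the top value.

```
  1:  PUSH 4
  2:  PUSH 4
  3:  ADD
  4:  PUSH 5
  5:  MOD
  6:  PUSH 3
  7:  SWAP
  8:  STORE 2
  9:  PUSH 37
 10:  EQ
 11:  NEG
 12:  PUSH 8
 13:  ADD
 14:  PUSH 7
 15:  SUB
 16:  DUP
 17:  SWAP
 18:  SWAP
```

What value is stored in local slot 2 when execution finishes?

PUSH 4  : [4]
PUSH 4  : [4, 4]
ADD     : [8]
PUSH 5  : [8, 5]
MOD     : [3]
PUSH 3  : [3, 3]
SWAP    : [3, 3]
STORE 2 : [3]
PUSH 37 : [3, 37]
EQ      : [0]
NEG     : [0]
PUSH 8  : [0, 8]
ADD     : [8]
PUSH 7  : [8, 7]
SUB     : [1]
DUP     : [1, 1]
SWAP    : [1, 1]
SWAP    : [1, 1]

3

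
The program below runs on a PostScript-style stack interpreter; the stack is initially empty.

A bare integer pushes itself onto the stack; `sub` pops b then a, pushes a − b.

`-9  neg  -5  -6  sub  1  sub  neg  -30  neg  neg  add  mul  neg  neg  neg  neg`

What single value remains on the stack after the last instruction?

-270

-9  : [-9]
neg : [9]
-5  : [9, -5]
-6  : [9, -5, -6]
sub : [9, 1]
1   : [9, 1, 1]
sub : [9, 0]
neg : [9, 0]
-30 : [9, 0, -30]
neg : [9, 0, 30]
neg : [9, 0, -30]
add : [9, -30]
mul : [-270]
neg : [270]
neg : [-270]
neg : [270]
neg : [-270]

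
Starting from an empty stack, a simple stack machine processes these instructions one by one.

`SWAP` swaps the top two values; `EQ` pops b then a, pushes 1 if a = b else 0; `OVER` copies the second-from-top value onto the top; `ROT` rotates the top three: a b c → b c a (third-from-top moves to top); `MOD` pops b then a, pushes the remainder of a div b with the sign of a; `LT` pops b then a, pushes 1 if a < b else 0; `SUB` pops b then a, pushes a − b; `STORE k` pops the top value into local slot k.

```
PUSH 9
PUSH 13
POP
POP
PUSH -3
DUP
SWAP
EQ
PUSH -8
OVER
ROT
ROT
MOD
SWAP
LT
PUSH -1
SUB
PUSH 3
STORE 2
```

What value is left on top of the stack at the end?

PUSH 9   9
PUSH 13  9 13
POP      9
POP      (empty)
PUSH -3  -3
DUP      -3 -3
SWAP     -3 -3
EQ       1
PUSH -8  1 -8
OVER     1 -8 1
ROT      -8 1 1
ROT      1 1 -8
MOD      1 1
SWAP     1 1
LT       0
PUSH -1  0 -1
SUB      1
PUSH 3   1 3
STORE 2  1

1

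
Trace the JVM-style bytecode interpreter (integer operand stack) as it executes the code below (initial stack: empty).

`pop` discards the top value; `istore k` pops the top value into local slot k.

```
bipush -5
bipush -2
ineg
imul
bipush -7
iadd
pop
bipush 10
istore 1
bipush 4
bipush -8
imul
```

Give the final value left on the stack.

bipush -5 → -5
bipush -2 → -5 -2
ineg      → -5 2
imul      → -10
bipush -7 → -10 -7
iadd      → -17
pop       → (empty)
bipush 10 → 10
istore 1  → (empty)
bipush 4  → 4
bipush -8 → 4 -8
imul      → -32

-32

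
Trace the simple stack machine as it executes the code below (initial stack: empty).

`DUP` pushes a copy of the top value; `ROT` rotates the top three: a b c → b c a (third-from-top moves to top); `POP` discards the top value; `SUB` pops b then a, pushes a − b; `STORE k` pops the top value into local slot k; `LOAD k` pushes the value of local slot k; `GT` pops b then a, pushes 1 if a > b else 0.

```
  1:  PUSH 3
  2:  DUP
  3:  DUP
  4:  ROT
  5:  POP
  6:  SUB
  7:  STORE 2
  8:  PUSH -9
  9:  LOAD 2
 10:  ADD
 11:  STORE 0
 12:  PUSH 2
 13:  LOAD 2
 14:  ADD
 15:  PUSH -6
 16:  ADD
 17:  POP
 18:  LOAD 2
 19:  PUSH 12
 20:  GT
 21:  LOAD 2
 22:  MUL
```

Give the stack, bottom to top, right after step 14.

PUSH 3  -> [3]
DUP     -> [3, 3]
DUP     -> [3, 3, 3]
ROT     -> [3, 3, 3]
POP     -> [3, 3]
SUB     -> [0]
STORE 2 -> []
PUSH -9 -> [-9]
LOAD 2  -> [-9, 0]
ADD     -> [-9]
STORE 0 -> []
PUSH 2  -> [2]
LOAD 2  -> [2, 0]
ADD     -> [2]

[2]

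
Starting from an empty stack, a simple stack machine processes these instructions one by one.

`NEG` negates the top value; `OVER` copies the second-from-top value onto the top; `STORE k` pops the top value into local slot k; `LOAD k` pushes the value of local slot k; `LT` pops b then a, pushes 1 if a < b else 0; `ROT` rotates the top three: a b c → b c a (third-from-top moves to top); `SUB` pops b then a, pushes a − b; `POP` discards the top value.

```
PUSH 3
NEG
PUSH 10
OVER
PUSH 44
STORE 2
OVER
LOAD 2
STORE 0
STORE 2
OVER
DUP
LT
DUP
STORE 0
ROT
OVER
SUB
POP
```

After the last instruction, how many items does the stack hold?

3

PUSH 3  : 3
NEG     : -3
PUSH 10 : -3 10
OVER    : -3 10 -3
PUSH 44 : -3 10 -3 44
STORE 2 : -3 10 -3
OVER    : -3 10 -3 10
LOAD 2  : -3 10 -3 10 44
STORE 0 : -3 10 -3 10
STORE 2 : -3 10 -3
OVER    : -3 10 -3 10
DUP     : -3 10 -3 10 10
LT      : -3 10 -3 0
DUP     : -3 10 -3 0 0
STORE 0 : -3 10 -3 0
ROT     : -3 -3 0 10
OVER    : -3 -3 0 10 0
SUB     : -3 -3 0 10
POP     : -3 -3 0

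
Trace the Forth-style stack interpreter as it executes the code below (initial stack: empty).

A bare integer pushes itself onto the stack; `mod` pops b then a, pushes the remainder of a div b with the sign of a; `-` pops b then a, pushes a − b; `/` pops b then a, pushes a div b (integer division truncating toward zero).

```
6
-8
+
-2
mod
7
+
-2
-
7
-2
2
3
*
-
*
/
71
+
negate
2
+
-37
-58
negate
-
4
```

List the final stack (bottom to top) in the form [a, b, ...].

6      → [6]
-8     → [6, -8]
+      → [-2]
-2     → [-2, -2]
mod    → [0]
7      → [0, 7]
+      → [7]
-2     → [7, -2]
-      → [9]
7      → [9, 7]
-2     → [9, 7, -2]
2      → [9, 7, -2, 2]
3      → [9, 7, -2, 2, 3]
*      → [9, 7, -2, 6]
-      → [9, 7, -8]
*      → [9, -56]
/      → [0]
71     → [0, 71]
+      → [71]
negate → [-71]
2      → [-71, 2]
+      → [-69]
-37    → [-69, -37]
-58    → [-69, -37, -58]
negate → [-69, -37, 58]
-      → [-69, -95]
4      → [-69, -95, 4]

[-69, -95, 4]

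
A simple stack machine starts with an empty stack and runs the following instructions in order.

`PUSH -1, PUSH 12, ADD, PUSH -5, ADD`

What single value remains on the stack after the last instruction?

6

PUSH -1 → -1
PUSH 12 → -1 12
ADD     → 11
PUSH -5 → 11 -5
ADD     → 6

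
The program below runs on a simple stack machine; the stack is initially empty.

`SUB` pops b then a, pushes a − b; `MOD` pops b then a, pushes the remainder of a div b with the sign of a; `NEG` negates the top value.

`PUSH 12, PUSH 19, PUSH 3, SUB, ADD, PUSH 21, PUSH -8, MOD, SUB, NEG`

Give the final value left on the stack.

PUSH 12 : [12]
PUSH 19 : [12, 19]
PUSH 3  : [12, 19, 3]
SUB     : [12, 16]
ADD     : [28]
PUSH 21 : [28, 21]
PUSH -8 : [28, 21, -8]
MOD     : [28, 5]
SUB     : [23]
NEG     : [-23]

-23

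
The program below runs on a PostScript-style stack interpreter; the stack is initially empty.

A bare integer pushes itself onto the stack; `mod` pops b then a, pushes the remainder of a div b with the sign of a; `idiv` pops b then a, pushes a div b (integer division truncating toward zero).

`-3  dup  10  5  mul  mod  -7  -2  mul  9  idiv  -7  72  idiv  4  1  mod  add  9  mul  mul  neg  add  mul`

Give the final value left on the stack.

-3   -> [-3]
dup  -> [-3, -3]
10   -> [-3, -3, 10]
5    -> [-3, -3, 10, 5]
mul  -> [-3, -3, 50]
mod  -> [-3, -3]
-7   -> [-3, -3, -7]
-2   -> [-3, -3, -7, -2]
mul  -> [-3, -3, 14]
9    -> [-3, -3, 14, 9]
idiv -> [-3, -3, 1]
-7   -> [-3, -3, 1, -7]
72   -> [-3, -3, 1, -7, 72]
idiv -> [-3, -3, 1, 0]
4    -> [-3, -3, 1, 0, 4]
1    -> [-3, -3, 1, 0, 4, 1]
mod  -> [-3, -3, 1, 0, 0]
add  -> [-3, -3, 1, 0]
9    -> [-3, -3, 1, 0, 9]
mul  -> [-3, -3, 1, 0]
mul  -> [-3, -3, 0]
neg  -> [-3, -3, 0]
add  -> [-3, -3]
mul  -> [9]

9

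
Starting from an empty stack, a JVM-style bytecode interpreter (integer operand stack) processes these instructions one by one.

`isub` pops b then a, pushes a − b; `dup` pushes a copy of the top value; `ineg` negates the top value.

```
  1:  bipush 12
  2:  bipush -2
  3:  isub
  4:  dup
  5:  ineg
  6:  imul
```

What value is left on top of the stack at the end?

bipush 12 → 12
bipush -2 → 12 -2
isub      → 14
dup       → 14 14
ineg      → 14 -14
imul      → -196

-196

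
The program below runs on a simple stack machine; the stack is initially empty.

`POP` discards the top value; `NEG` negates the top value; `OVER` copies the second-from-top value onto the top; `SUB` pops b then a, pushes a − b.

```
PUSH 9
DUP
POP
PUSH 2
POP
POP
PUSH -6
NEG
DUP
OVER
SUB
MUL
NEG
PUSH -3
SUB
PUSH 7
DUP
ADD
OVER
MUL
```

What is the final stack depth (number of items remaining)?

PUSH 9  → [9]
DUP     → [9, 9]
POP     → [9]
PUSH 2  → [9, 2]
POP     → [9]
POP     → []
PUSH -6 → [-6]
NEG     → [6]
DUP     → [6, 6]
OVER    → [6, 6, 6]
SUB     → [6, 0]
MUL     → [0]
NEG     → [0]
PUSH -3 → [0, -3]
SUB     → [3]
PUSH 7  → [3, 7]
DUP     → [3, 7, 7]
ADD     → [3, 14]
OVER    → [3, 14, 3]
MUL     → [3, 42]

2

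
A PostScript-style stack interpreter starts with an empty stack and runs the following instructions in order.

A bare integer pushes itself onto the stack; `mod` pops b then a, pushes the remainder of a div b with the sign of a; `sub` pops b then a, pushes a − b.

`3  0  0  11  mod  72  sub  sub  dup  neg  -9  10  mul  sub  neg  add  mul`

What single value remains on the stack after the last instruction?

3   -> [3]
0   -> [3, 0]
0   -> [3, 0, 0]
11  -> [3, 0, 0, 11]
mod -> [3, 0, 0]
72  -> [3, 0, 0, 72]
sub -> [3, 0, -72]
sub -> [3, 72]
dup -> [3, 72, 72]
neg -> [3, 72, -72]
-9  -> [3, 72, -72, -9]
10  -> [3, 72, -72, -9, 10]
mul -> [3, 72, -72, -90]
sub -> [3, 72, 18]
neg -> [3, 72, -18]
add -> [3, 54]
mul -> [162]

162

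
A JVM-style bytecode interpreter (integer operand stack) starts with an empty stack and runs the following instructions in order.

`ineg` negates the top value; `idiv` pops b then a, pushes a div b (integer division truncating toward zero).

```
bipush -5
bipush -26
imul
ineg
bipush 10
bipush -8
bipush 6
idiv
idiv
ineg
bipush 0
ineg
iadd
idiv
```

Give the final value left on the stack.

-13

bipush -5   -5
bipush -26  -5 -26
imul        130
ineg        -130
bipush 10   -130 10
bipush -8   -130 10 -8
bipush 6    -130 10 -8 6
idiv        -130 10 -1
idiv        -130 -10
ineg        -130 10
bipush 0    -130 10 0
ineg        -130 10 0
iadd        -130 10
idiv        -13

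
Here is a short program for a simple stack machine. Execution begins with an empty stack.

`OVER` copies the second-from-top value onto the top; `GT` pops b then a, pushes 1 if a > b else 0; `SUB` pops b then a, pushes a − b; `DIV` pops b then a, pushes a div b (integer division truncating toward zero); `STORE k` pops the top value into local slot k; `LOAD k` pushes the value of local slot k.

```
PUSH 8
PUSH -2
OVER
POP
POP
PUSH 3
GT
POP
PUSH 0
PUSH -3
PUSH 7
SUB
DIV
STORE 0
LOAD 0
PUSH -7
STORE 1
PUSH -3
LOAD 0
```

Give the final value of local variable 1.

PUSH 8  -> 8
PUSH -2 -> 8 -2
OVER    -> 8 -2 8
POP     -> 8 -2
POP     -> 8
PUSH 3  -> 8 3
GT      -> 1
POP     -> (empty)
PUSH 0  -> 0
PUSH -3 -> 0 -3
PUSH 7  -> 0 -3 7
SUB     -> 0 -10
DIV     -> 0
STORE 0 -> (empty)
LOAD 0  -> 0
PUSH -7 -> 0 -7
STORE 1 -> 0
PUSH -3 -> 0 -3
LOAD 0  -> 0 -3 0

-7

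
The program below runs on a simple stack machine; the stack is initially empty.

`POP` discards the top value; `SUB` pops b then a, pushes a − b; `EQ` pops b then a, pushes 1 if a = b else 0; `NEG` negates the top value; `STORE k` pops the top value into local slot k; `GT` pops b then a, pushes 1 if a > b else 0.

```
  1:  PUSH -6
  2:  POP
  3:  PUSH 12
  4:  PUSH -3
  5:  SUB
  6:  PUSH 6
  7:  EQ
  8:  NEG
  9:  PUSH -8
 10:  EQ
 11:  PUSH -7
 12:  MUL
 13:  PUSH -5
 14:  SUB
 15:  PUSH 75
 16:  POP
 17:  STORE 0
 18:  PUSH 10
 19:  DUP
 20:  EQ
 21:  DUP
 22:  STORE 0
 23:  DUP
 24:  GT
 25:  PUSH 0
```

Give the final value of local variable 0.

PUSH -6  -6
POP      (empty)
PUSH 12  12
PUSH -3  12 -3
SUB      15
PUSH 6   15 6
EQ       0
NEG      0
PUSH -8  0 -8
EQ       0
PUSH -7  0 -7
MUL      0
PUSH -5  0 -5
SUB      5
PUSH 75  5 75
POP      5
STORE 0  (empty)
PUSH 10  10
DUP      10 10
EQ       1
DUP      1 1
STORE 0  1
DUP      1 1
GT       0
PUSH 0   0 0

1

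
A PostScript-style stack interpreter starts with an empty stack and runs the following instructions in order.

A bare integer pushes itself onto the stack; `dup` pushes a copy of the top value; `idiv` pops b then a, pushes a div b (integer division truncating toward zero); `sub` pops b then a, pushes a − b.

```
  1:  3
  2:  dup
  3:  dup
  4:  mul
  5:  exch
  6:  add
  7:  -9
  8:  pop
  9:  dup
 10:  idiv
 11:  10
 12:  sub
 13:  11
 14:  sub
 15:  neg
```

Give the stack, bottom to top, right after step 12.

3    : 3
dup  : 3 3
dup  : 3 3 3
mul  : 3 9
exch : 9 3
add  : 12
-9   : 12 -9
pop  : 12
dup  : 12 12
idiv : 1
10   : 1 10
sub  : -9

[-9]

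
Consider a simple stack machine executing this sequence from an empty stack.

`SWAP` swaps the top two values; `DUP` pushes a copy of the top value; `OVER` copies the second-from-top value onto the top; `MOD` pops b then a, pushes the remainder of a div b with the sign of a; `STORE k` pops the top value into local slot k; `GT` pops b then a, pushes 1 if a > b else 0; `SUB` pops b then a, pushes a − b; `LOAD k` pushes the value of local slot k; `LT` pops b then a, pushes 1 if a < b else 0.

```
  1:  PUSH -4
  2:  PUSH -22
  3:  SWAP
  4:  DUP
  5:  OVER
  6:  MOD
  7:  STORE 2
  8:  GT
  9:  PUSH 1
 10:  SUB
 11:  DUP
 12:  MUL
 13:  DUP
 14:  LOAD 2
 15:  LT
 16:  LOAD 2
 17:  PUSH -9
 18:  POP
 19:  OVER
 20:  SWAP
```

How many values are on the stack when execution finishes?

PUSH -4  : -4
PUSH -22 : -4 -22
SWAP     : -22 -4
DUP      : -22 -4 -4
OVER     : -22 -4 -4 -4
MOD      : -22 -4 0
STORE 2  : -22 -4
GT       : 0
PUSH 1   : 0 1
SUB      : -1
DUP      : -1 -1
MUL      : 1
DUP      : 1 1
LOAD 2   : 1 1 0
LT       : 1 0
LOAD 2   : 1 0 0
PUSH -9  : 1 0 0 -9
POP      : 1 0 0
OVER     : 1 0 0 0
SWAP     : 1 0 0 0

4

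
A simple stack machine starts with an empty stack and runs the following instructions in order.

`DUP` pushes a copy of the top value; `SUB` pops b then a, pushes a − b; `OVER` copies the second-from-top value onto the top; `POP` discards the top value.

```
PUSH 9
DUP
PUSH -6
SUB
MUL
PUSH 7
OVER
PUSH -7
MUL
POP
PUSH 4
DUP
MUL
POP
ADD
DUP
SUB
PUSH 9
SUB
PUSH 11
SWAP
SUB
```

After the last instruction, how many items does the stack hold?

1

PUSH 9  → [9]
DUP     → [9, 9]
PUSH -6 → [9, 9, -6]
SUB     → [9, 15]
MUL     → [135]
PUSH 7  → [135, 7]
OVER    → [135, 7, 135]
PUSH -7 → [135, 7, 135, -7]
MUL     → [135, 7, -945]
POP     → [135, 7]
PUSH 4  → [135, 7, 4]
DUP     → [135, 7, 4, 4]
MUL     → [135, 7, 16]
POP     → [135, 7]
ADD     → [142]
DUP     → [142, 142]
SUB     → [0]
PUSH 9  → [0, 9]
SUB     → [-9]
PUSH 11 → [-9, 11]
SWAP    → [11, -9]
SUB     → [20]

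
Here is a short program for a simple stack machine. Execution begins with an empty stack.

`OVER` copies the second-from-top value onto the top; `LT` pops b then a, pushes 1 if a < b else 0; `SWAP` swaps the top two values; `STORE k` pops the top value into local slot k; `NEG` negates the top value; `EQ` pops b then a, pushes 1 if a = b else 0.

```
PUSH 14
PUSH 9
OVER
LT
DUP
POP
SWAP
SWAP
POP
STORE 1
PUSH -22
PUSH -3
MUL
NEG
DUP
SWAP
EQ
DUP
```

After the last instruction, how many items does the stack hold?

2

PUSH 14  : [14]
PUSH 9   : [14, 9]
OVER     : [14, 9, 14]
LT       : [14, 1]
DUP      : [14, 1, 1]
POP      : [14, 1]
SWAP     : [1, 14]
SWAP     : [14, 1]
POP      : [14]
STORE 1  : []
PUSH -22 : [-22]
PUSH -3  : [-22, -3]
MUL      : [66]
NEG      : [-66]
DUP      : [-66, -66]
SWAP     : [-66, -66]
EQ       : [1]
DUP      : [1, 1]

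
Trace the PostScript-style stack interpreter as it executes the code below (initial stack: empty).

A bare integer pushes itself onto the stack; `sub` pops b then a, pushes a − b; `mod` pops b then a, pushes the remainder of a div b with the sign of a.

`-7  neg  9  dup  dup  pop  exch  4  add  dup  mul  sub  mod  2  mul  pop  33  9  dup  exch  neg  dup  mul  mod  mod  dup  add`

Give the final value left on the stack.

12

-7   : -7
neg  : 7
9    : 7 9
dup  : 7 9 9
dup  : 7 9 9 9
pop  : 7 9 9
exch : 7 9 9
4    : 7 9 9 4
add  : 7 9 13
dup  : 7 9 13 13
mul  : 7 9 169
sub  : 7 -160
mod  : 7
2    : 7 2
mul  : 14
pop  : (empty)
33   : 33
9    : 33 9
dup  : 33 9 9
exch : 33 9 9
neg  : 33 9 -9
dup  : 33 9 -9 -9
mul  : 33 9 81
mod  : 33 9
mod  : 6
dup  : 6 6
add  : 12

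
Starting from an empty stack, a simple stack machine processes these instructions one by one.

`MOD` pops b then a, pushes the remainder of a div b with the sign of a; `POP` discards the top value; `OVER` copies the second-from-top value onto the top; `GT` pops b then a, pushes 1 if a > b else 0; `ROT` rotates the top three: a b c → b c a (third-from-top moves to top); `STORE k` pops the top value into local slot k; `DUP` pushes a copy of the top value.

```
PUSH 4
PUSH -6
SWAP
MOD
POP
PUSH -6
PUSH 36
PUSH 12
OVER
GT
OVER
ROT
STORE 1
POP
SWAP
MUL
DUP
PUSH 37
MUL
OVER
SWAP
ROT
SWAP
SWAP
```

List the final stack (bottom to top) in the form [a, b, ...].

PUSH 4   [4]
PUSH -6  [4, -6]
SWAP     [-6, 4]
MOD      [-2]
POP      []
PUSH -6  [-6]
PUSH 36  [-6, 36]
PUSH 12  [-6, 36, 12]
OVER     [-6, 36, 12, 36]
GT       [-6, 36, 0]
OVER     [-6, 36, 0, 36]
ROT      [-6, 0, 36, 36]
STORE 1  [-6, 0, 36]
POP      [-6, 0]
SWAP     [0, -6]
MUL      [0]
DUP      [0, 0]
PUSH 37  [0, 0, 37]
MUL      [0, 0]
OVER     [0, 0, 0]
SWAP     [0, 0, 0]
ROT      [0, 0, 0]
SWAP     [0, 0, 0]
SWAP     [0, 0, 0]

[0, 0, 0]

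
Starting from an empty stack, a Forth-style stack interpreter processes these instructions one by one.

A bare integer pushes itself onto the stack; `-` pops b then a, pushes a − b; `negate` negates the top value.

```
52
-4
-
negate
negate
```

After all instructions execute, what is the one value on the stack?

56

52     : [52]
-4     : [52, -4]
-      : [56]
negate : [-56]
negate : [56]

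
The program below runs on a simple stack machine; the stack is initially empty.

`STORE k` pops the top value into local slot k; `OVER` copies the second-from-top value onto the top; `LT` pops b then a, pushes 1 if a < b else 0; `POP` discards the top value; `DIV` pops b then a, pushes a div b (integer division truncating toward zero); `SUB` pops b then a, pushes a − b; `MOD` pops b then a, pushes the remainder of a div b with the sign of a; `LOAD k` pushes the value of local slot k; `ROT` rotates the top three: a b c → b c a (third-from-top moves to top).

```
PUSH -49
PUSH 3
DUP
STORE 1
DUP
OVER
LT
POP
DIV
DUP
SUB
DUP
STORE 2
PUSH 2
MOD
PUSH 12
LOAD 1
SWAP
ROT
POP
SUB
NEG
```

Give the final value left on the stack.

9

PUSH -49 → [-49]
PUSH 3   → [-49, 3]
DUP      → [-49, 3, 3]
STORE 1  → [-49, 3]
DUP      → [-49, 3, 3]
OVER     → [-49, 3, 3, 3]
LT       → [-49, 3, 0]
POP      → [-49, 3]
DIV      → [-16]
DUP      → [-16, -16]
SUB      → [0]
DUP      → [0, 0]
STORE 2  → [0]
PUSH 2   → [0, 2]
MOD      → [0]
PUSH 12  → [0, 12]
LOAD 1   → [0, 12, 3]
SWAP     → [0, 3, 12]
ROT      → [3, 12, 0]
POP      → [3, 12]
SUB      → [-9]
NEG      → [9]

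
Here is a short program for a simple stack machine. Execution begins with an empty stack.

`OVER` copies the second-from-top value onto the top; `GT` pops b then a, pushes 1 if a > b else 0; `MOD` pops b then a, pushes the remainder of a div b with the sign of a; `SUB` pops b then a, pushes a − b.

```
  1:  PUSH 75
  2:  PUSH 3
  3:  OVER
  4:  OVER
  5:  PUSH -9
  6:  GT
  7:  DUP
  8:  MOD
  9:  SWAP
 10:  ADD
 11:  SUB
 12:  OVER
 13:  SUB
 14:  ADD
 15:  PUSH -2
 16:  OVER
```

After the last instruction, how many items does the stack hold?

PUSH 75  [75]
PUSH 3   [75, 3]
OVER     [75, 3, 75]
OVER     [75, 3, 75, 3]
PUSH -9  [75, 3, 75, 3, -9]
GT       [75, 3, 75, 1]
DUP      [75, 3, 75, 1, 1]
MOD      [75, 3, 75, 0]
SWAP     [75, 3, 0, 75]
ADD      [75, 3, 75]
SUB      [75, -72]
OVER     [75, -72, 75]
SUB      [75, -147]
ADD      [-72]
PUSH -2  [-72, -2]
OVER     [-72, -2, -72]

3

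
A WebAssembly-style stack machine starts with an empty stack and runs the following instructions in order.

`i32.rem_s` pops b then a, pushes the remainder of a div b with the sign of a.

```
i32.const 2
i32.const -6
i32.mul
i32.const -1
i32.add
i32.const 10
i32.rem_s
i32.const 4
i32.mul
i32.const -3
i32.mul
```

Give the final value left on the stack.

i32.const 2  → 2
i32.const -6 → 2 -6
i32.mul      → -12
i32.const -1 → -12 -1
i32.add      → -13
i32.const 10 → -13 10
i32.rem_s    → -3
i32.const 4  → -3 4
i32.mul      → -12
i32.const -3 → -12 -3
i32.mul      → 36

36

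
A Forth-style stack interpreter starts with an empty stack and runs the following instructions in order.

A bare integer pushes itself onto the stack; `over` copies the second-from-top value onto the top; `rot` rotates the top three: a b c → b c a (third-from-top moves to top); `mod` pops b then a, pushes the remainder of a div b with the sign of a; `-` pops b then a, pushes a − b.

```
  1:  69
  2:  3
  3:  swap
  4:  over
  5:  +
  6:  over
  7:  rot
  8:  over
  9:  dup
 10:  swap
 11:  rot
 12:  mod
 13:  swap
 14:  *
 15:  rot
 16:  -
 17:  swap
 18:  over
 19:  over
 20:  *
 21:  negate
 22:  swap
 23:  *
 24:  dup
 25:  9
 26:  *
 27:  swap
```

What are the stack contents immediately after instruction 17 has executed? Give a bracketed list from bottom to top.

69   → [69]
3    → [69, 3]
swap → [3, 69]
over → [3, 69, 3]
+    → [3, 72]
over → [3, 72, 3]
rot  → [72, 3, 3]
over → [72, 3, 3, 3]
dup  → [72, 3, 3, 3, 3]
swap → [72, 3, 3, 3, 3]
rot  → [72, 3, 3, 3, 3]
mod  → [72, 3, 3, 0]
swap → [72, 3, 0, 3]
*    → [72, 3, 0]
rot  → [3, 0, 72]
-    → [3, -72]
swap → [-72, 3]

[-72, 3]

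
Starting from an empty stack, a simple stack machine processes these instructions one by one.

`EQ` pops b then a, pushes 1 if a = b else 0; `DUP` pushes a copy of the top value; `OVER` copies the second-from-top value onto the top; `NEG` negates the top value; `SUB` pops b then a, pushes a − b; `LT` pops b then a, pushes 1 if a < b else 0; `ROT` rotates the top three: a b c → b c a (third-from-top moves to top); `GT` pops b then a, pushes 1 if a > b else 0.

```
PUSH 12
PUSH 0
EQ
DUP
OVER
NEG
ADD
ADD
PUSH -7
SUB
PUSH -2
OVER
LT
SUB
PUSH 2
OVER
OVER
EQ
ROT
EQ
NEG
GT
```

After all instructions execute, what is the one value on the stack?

1

PUSH 12 → [12]
PUSH 0  → [12, 0]
EQ      → [0]
DUP     → [0, 0]
OVER    → [0, 0, 0]
NEG     → [0, 0, 0]
ADD     → [0, 0]
ADD     → [0]
PUSH -7 → [0, -7]
SUB     → [7]
PUSH -2 → [7, -2]
OVER    → [7, -2, 7]
LT      → [7, 1]
SUB     → [6]
PUSH 2  → [6, 2]
OVER    → [6, 2, 6]
OVER    → [6, 2, 6, 2]
EQ      → [6, 2, 0]
ROT     → [2, 0, 6]
EQ      → [2, 0]
NEG     → [2, 0]
GT      → [1]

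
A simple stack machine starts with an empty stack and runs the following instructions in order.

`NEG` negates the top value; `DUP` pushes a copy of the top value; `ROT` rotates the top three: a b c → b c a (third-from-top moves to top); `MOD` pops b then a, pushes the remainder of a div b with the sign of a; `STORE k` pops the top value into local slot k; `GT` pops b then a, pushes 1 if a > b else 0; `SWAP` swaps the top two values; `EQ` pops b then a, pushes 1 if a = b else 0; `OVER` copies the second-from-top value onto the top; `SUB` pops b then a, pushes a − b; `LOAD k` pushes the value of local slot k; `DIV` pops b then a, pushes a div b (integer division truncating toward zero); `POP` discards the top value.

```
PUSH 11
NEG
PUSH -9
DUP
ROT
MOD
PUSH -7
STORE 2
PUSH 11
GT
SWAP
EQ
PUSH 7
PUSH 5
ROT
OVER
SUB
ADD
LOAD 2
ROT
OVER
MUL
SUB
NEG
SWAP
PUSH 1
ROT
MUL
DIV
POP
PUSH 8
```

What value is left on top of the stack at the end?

8

PUSH 11 -> [11]
NEG     -> [-11]
PUSH -9 -> [-11, -9]
DUP     -> [-11, -9, -9]
ROT     -> [-9, -9, -11]
MOD     -> [-9, -9]
PUSH -7 -> [-9, -9, -7]
STORE 2 -> [-9, -9]
PUSH 11 -> [-9, -9, 11]
GT      -> [-9, 0]
SWAP    -> [0, -9]
EQ      -> [0]
PUSH 7  -> [0, 7]
PUSH 5  -> [0, 7, 5]
ROT     -> [7, 5, 0]
OVER    -> [7, 5, 0, 5]
SUB     -> [7, 5, -5]
ADD     -> [7, 0]
LOAD 2  -> [7, 0, -7]
ROT     -> [0, -7, 7]
OVER    -> [0, -7, 7, -7]
MUL     -> [0, -7, -49]
SUB     -> [0, 42]
NEG     -> [0, -42]
SWAP    -> [-42, 0]
PUSH 1  -> [-42, 0, 1]
ROT     -> [0, 1, -42]
MUL     -> [0, -42]
DIV     -> [0]
POP     -> []
PUSH 8  -> [8]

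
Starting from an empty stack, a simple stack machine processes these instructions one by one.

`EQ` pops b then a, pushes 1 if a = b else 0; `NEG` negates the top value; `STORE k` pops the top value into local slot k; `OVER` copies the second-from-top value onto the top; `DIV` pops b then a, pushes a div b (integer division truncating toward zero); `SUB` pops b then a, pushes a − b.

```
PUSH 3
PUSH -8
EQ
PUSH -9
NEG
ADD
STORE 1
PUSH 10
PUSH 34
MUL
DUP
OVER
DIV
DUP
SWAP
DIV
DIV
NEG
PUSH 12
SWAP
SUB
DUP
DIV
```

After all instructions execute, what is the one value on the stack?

1

PUSH 3  → 3
PUSH -8 → 3 -8
EQ      → 0
PUSH -9 → 0 -9
NEG     → 0 9
ADD     → 9
STORE 1 → (empty)
PUSH 10 → 10
PUSH 34 → 10 34
MUL     → 340
DUP     → 340 340
OVER    → 340 340 340
DIV     → 340 1
DUP     → 340 1 1
SWAP    → 340 1 1
DIV     → 340 1
DIV     → 340
NEG     → -340
PUSH 12 → -340 12
SWAP    → 12 -340
SUB     → 352
DUP     → 352 352
DIV     → 1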